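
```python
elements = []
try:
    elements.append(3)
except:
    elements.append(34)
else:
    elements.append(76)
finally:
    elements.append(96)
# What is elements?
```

Step-by-step execution trace:
1. try: `elements.append(3)` → elements = [3]. No exception raised.
2. `except` is skipped.
3. `else` runs: `elements.append(76)` → elements = [3, 76].
4. `finally` always runs: `elements.append(96)` → elements = [3, 76, 96].
Result: [3, 76, 96]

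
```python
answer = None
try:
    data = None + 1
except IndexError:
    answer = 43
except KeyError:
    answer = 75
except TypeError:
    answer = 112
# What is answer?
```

Step-by-step execution trace:
1. `data = None + 1` raises TypeError.
2. `except IndexError` does not match TypeError; skipped.
3. `except KeyError` does not match TypeError; skipped.
4. `except TypeError` matches → answer = 112.
Result: 112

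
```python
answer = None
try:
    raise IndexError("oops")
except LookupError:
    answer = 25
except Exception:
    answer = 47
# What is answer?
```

Step-by-step execution trace:
1. `raise IndexError(...)` raises IndexError.
2. `except LookupError` matches (IndexError is a subclass of LookupError) → answer = 25.
3. `except Exception` is not reached.
Result: 25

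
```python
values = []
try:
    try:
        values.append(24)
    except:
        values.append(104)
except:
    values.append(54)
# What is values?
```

Step-by-step execution trace:
1. Inner try: `values.append(24)` → values = [24]. No exception raised.
2. Inner `except` is skipped.
3. Inner try completes normally; outer `except` is skipped.
Result: [24]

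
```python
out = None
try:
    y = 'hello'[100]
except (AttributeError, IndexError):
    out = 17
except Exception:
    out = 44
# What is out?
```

Step-by-step execution trace:
1. `y = 'hello'[100]` raises IndexError.
2. `except (AttributeError, IndexError)` matches (IndexError is in the tuple) → out = 17.
3. `except Exception` is not reached.
Result: 17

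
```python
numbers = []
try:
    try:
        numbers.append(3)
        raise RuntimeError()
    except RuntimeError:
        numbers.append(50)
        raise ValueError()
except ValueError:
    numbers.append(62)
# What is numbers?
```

Step-by-step execution trace:
1. Inner try: `numbers.append(3)` → numbers = [3].
2. `raise RuntimeError()` raises RuntimeError.
3. Inner `except RuntimeError` matches → `numbers.append(50)` → numbers = [3, 50].
4. `raise ValueError()` raises ValueError; propagates to outer try.
5. Outer `except ValueError` matches → `numbers.append(62)` → numbers = [3, 50, 62].
Result: [3, 50, 62]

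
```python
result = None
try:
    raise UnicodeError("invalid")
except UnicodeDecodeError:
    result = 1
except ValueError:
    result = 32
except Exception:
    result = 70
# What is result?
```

Step-by-step execution trace:
1. `raise UnicodeError(...)` raises UnicodeError.
2. `except UnicodeDecodeError` does not match (UnicodeError is not a subclass of UnicodeDecodeError); skipped.
3. `except ValueError` matches (UnicodeError is a subclass of ValueError) → result = 32.
4. `except Exception` is not reached.
Result: 32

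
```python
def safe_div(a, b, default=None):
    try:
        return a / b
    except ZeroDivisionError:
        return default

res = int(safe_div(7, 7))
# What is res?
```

Step-by-step execution trace:
1. `safe_div(7, 7)` enters try: `return 7 / 7` → returns 1.0. No exception raised.
2. `except ZeroDivisionError` is skipped.
3. `int(1.0)` → 1 → res = 1.
Result: 1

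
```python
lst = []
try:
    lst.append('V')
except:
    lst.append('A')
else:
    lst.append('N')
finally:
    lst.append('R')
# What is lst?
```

Step-by-step execution trace:
1. try: `lst.append('V')` → lst = ['V']. No exception raised.
2. `except` is skipped.
3. `else` runs: `lst.append('N')` → lst = ['V', 'N'].
4. `finally` always runs: `lst.append('R')` → lst = ['V', 'N', 'R'].
Result: ['V', 'N', 'R']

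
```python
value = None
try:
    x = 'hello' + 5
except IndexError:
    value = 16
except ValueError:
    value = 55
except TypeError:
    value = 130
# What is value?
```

Step-by-step execution trace:
1. `x = 'hello' + 5` raises TypeError.
2. `except IndexError` does not match TypeError; skipped.
3. `except ValueError` does not match TypeError; skipped.
4. `except TypeError` matches → value = 130.
Result: 130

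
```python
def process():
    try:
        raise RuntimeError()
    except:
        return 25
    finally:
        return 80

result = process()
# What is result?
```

Step-by-step execution trace:
1. `process()` enters try: `raise RuntimeError()` raises RuntimeError.
2. bare `except` matches → `return 25` sets pending return value 25.
3. Before returning, `finally: return 80` runs and overrides the pending return.
4. process() returns 80 → result = 80.
Result: 80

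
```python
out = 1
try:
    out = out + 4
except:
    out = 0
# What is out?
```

Step-by-step execution trace:
1. out starts at 1.
2. try: `out = out + 4` → out = 5. No exception raised.
3. `except` is skipped.
Result: 5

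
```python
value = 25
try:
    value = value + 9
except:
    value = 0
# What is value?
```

Step-by-step execution trace:
1. value starts at 25.
2. try: `value = value + 9` → value = 34. No exception raised.
3. `except` is skipped.
Result: 34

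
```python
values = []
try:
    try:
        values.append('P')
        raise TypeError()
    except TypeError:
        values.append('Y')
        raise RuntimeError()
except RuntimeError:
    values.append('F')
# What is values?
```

Step-by-step execution trace:
1. Inner try: `values.append('P')` → values = ['P'].
2. `raise TypeError()` raises TypeError.
3. Inner `except TypeError` matches → `values.append('Y')` → values = ['P', 'Y'].
4. `raise RuntimeError()` raises RuntimeError; propagates to outer try.
5. Outer `except RuntimeError` matches → `values.append('F')` → values = ['P', 'Y', 'F'].
Result: ['P', 'Y', 'F']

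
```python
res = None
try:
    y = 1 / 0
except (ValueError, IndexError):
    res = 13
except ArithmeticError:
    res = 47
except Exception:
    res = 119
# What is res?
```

Step-by-step execution trace:
1. `y = 1 / 0` raises ZeroDivisionError.
2. `except (ValueError, IndexError)` does not match ZeroDivisionError; skipped.
3. `except ArithmeticError` matches (ZeroDivisionError is a subclass of ArithmeticError) → res = 47.
4. `except Exception` is not reached.
Result: 47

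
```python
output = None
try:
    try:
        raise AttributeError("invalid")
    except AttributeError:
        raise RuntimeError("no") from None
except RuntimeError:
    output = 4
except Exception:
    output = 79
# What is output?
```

Step-by-step execution trace:
1. Inner try raises AttributeError; inner `except AttributeError` catches it.
2. `raise RuntimeError(...) from None` raises RuntimeError (from None suppresses __context__, but the active exception is still RuntimeError).
3. Outer `except RuntimeError` matches → output = 4.
4. `except Exception` is not reached.
Result: 4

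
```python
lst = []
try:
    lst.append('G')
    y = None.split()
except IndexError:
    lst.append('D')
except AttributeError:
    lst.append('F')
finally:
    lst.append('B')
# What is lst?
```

Step-by-step execution trace:
1. try: `lst.append('G')` → lst = ['G'].
2. `y = None.split()` raises AttributeError.
3. `except IndexError` does not match AttributeError; skipped.
4. `except AttributeError` matches → `lst.append('F')` → lst = ['G', 'F'].
5. finally always runs: `lst.append('B')` → lst = ['G', 'F', 'B'].
Result: ['G', 'F', 'B']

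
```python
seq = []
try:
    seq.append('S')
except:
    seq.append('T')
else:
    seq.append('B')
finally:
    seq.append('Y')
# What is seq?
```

Step-by-step execution trace:
1. try: `seq.append('S')` → seq = ['S']. No exception raised.
2. `except` is skipped.
3. `else` runs: `seq.append('B')` → seq = ['S', 'B'].
4. `finally` always runs: `seq.append('Y')` → seq = ['S', 'B', 'Y'].
Result: ['S', 'B', 'Y']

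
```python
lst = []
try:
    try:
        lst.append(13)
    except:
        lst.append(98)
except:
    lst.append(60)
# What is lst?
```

Step-by-step execution trace:
1. Inner try: `lst.append(13)` → lst = [13]. No exception raised.
2. Inner `except` is skipped.
3. Inner try completes normally; outer `except` is skipped.
Result: [13]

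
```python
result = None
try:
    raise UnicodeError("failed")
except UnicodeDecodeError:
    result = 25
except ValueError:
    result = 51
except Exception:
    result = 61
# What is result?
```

Step-by-step execution trace:
1. `raise UnicodeError(...)` raises UnicodeError.
2. `except UnicodeDecodeError` does not match (UnicodeError is not a subclass of UnicodeDecodeError); skipped.
3. `except ValueError` matches (UnicodeError is a subclass of ValueError) → result = 51.
4. `except Exception` is not reached.
Result: 51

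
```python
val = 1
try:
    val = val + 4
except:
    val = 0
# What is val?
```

Step-by-step execution trace:
1. val starts at 1.
2. try: `val = val + 4` → val = 5. No exception raised.
3. `except` is skipped.
Result: 5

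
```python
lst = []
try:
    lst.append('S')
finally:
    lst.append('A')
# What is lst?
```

Step-by-step execution trace:
1. try: `lst.append('S')` → lst = ['S'].
2. The try body completes without raising.
3. finally always runs: `lst.append('A')` → lst = ['S', 'A'].
Result: ['S', 'A']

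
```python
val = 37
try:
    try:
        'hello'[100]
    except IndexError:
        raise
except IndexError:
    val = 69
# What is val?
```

Step-by-step execution trace:
1. Inner try: `'hello'[100]` raises IndexError.
2. Inner `except IndexError` matches; bare `raise` re-raises the same IndexError.
3. Outer `except IndexError` matches → val = 69.
Result: 69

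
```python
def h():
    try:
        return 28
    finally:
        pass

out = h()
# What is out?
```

Step-by-step execution trace:
1. `h()` enters try: `return 28` sets pending return value 28.
2. Before returning, `finally: pass` runs (no effect).
3. h() returns 28 → out = 28.
Result: 28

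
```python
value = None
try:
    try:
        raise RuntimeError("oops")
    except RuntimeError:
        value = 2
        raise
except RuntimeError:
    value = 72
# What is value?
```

Step-by-step execution trace:
1. Inner try: `raise RuntimeError("oops")` raises RuntimeError.
2. Inner `except RuntimeError` matches → value = 2.
3. bare `raise` re-raises the same RuntimeError.
4. Outer `except RuntimeError` matches → value = 72.
Result: 72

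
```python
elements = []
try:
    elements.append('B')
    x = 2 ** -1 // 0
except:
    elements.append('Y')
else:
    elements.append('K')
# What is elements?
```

Step-by-step execution trace:
1. try: `elements.append('B')` → elements = ['B'].
2. `x = 2 ** -1 // 0` raises ZeroDivisionError.
3. bare `except` matches → `elements.append('Y')` → elements = ['B', 'Y'].
4. `else` is skipped (an exception was raised).
Result: ['B', 'Y']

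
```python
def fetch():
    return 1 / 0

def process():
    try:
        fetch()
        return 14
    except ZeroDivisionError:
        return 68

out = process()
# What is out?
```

Step-by-step execution trace:
1. `process()` calls `fetch()`.
2. `fetch()` evaluates `1 / 0`, which raises ZeroDivisionError; it propagates to the caller.
3. `return 14` is not reached.
4. `except ZeroDivisionError` in process matches → returns 68.
5. out = 68.
Result: 68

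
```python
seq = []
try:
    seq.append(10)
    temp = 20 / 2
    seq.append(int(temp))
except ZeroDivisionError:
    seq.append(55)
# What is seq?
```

Step-by-step execution trace:
1. try: `seq.append(10)` → seq = [10].
2. `temp = 20 / 2` → temp = 10.0. No exception raised.
3. `seq.append(int(temp))` → seq = [10, 10].
4. `except ZeroDivisionError` is skipped (no exception was raised).
Result: [10, 10]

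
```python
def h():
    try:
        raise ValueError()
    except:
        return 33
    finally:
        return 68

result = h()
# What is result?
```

Step-by-step execution trace:
1. `h()` enters try: `raise ValueError()` raises ValueError.
2. bare `except` matches → `return 33` sets pending return value 33.
3. Before returning, `finally: return 68` runs and overrides the pending return.
4. h() returns 68 → result = 68.
Result: 68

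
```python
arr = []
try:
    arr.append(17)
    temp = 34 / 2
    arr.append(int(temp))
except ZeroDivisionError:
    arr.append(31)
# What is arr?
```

Step-by-step execution trace:
1. try: `arr.append(17)` → arr = [17].
2. `temp = 34 / 2` → temp = 17.0. No exception raised.
3. `arr.append(int(temp))` → arr = [17, 17].
4. `except ZeroDivisionError` is skipped (no exception was raised).
Result: [17, 17]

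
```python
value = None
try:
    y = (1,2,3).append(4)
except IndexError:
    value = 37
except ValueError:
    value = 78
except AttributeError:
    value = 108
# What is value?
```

Step-by-step execution trace:
1. `y = (1,2,3).append(4)` raises AttributeError.
2. `except IndexError` does not match AttributeError; skipped.
3. `except ValueError` does not match AttributeError; skipped.
4. `except AttributeError` matches → value = 108.
Result: 108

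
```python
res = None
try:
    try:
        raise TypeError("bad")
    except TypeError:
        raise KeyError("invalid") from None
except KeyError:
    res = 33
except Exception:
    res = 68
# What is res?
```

Step-by-step execution trace:
1. Inner try raises TypeError; inner `except TypeError` catches it.
2. `raise KeyError(...) from None` raises KeyError (from None suppresses __context__, but the active exception is still KeyError).
3. Outer `except KeyError` matches → res = 33.
4. `except Exception` is not reached.
Result: 33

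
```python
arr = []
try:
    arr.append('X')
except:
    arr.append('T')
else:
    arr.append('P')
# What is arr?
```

Step-by-step execution trace:
1. try: `arr.append('X')` → arr = ['X']. No exception raised.
2. `except` is skipped.
3. `else` runs (try completed without exception): `arr.append('P')` → arr = ['X', 'P'].
Result: ['X', 'P']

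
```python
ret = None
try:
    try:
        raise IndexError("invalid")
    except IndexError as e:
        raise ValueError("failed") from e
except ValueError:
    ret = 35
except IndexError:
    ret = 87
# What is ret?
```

Step-by-step execution trace:
1. Inner try raises IndexError; inner `except IndexError as e` catches it.
2. `raise ValueError(...) from e` raises ValueError (IndexError is attached as __cause__, but only ValueError is active).
3. Outer `except ValueError` matches → ret = 35.
4. `except IndexError` is not reached.
Result: 35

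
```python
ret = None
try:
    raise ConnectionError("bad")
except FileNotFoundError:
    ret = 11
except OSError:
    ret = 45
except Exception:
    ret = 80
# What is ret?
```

Step-by-step execution trace:
1. `raise ConnectionError(...)` raises ConnectionError.
2. `except FileNotFoundError` does not match (ConnectionError is not a subclass of FileNotFoundError); skipped.
3. `except OSError` matches (ConnectionError is a subclass of OSError) → ret = 45.
4. `except Exception` is not reached.
Result: 45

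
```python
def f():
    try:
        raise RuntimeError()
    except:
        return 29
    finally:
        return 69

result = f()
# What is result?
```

Step-by-step execution trace:
1. `f()` enters try: `raise RuntimeError()` raises RuntimeError.
2. bare `except` matches → `return 29` sets pending return value 29.
3. Before returning, `finally: return 69` runs and overrides the pending return.
4. f() returns 69 → result = 69.
Result: 69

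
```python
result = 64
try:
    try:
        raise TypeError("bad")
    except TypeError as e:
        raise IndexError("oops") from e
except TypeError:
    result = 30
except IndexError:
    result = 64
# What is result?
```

Step-by-step execution trace:
1. Inner try raises TypeError; inner `except TypeError as e` catches it.
2. `raise IndexError(...) from e` raises IndexError (TypeError is attached as __cause__, but only IndexError is active).
3. Outer `except TypeError` does not match IndexError; skipped.
4. Outer `except IndexError` matches → result = 64.
Result: 64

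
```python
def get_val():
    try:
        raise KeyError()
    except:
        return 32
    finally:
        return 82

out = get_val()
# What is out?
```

Step-by-step execution trace:
1. `get_val()` enters try: `raise KeyError()` raises KeyError.
2. bare `except` matches → `return 32` sets pending return value 32.
3. Before returning, `finally: return 82` runs and overrides the pending return.
4. get_val() returns 82 → out = 82.
Result: 82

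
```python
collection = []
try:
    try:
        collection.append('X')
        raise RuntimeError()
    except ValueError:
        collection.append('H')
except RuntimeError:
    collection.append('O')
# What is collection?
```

Step-by-step execution trace:
1. Inner try: `collection.append('X')` → collection = ['X'].
2. `raise RuntimeError()` raises RuntimeError.
3. Inner `except ValueError` does not match RuntimeError; exception propagates to outer try.
4. Outer `except RuntimeError` matches → `collection.append('O')` → collection = ['X', 'O'].
Result: ['X', 'O']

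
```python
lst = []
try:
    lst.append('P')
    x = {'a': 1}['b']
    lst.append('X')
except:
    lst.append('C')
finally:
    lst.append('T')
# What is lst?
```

Step-by-step execution trace:
1. try: `lst.append('P')` → lst = ['P'].
2. `x = {'a': 1}['b']` raises KeyError; `lst.append('X')` is not reached.
3. bare `except` matches → `lst.append('C')` → lst = ['P', 'C'].
4. finally always runs: `lst.append('T')` → lst = ['P', 'C', 'T'].
Result: ['P', 'C', 'T']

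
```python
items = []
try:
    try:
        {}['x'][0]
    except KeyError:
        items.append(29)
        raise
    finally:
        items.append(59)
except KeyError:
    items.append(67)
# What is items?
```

Step-by-step execution trace:
1. Inner try: `{}['x'][0]` raises KeyError.
2. Inner `except KeyError` matches → `items.append(29)` → items = [29].
3. bare `raise` re-raises KeyError.
4. Inner `finally` runs during unwinding: `items.append(59)` → items = [29, 59].
5. Outer `except KeyError` matches → `items.append(67)` → items = [29, 59, 67].
Result: [29, 59, 67]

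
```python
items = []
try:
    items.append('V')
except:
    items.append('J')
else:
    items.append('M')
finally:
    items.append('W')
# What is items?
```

Step-by-step execution trace:
1. try: `items.append('V')` → items = ['V']. No exception raised.
2. `except` is skipped.
3. `else` runs: `items.append('M')` → items = ['V', 'M'].
4. `finally` always runs: `items.append('W')` → items = ['V', 'M', 'W'].
Result: ['V', 'M', 'W']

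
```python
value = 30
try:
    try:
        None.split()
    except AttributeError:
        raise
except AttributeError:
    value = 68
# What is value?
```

Step-by-step execution trace:
1. Inner try: `None.split()` raises AttributeError.
2. Inner `except AttributeError` matches; bare `raise` re-raises the same AttributeError.
3. Outer `except AttributeError` matches → value = 68.
Result: 68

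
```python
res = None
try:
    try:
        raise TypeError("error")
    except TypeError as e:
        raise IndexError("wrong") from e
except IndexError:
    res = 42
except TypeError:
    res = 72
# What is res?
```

Step-by-step execution trace:
1. Inner try raises TypeError; inner `except TypeError as e` catches it.
2. `raise IndexError(...) from e` raises IndexError (TypeError is attached as __cause__, but only IndexError is active).
3. Outer `except IndexError` matches → res = 42.
4. `except TypeError` is not reached.
Result: 42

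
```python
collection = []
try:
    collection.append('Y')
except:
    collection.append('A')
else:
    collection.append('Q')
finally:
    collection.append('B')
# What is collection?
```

Step-by-step execution trace:
1. try: `collection.append('Y')` → collection = ['Y']. No exception raised.
2. `except` is skipped.
3. `else` runs: `collection.append('Q')` → collection = ['Y', 'Q'].
4. `finally` always runs: `collection.append('B')` → collection = ['Y', 'Q', 'B'].
Result: ['Y', 'Q', 'B']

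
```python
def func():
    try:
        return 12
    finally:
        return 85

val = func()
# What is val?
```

Step-by-step execution trace:
1. `func()` enters try: `return 12` sets pending return value 12.
2. Before returning, `finally: return 85` runs and overrides the pending return.
3. func() returns 85 → val = 85.
Result: 85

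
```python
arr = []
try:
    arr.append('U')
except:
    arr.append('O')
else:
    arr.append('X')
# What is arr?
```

Step-by-step execution trace:
1. try: `arr.append('U')` → arr = ['U']. No exception raised.
2. `except` is skipped.
3. `else` runs (try completed without exception): `arr.append('X')` → arr = ['U', 'X'].
Result: ['U', 'X']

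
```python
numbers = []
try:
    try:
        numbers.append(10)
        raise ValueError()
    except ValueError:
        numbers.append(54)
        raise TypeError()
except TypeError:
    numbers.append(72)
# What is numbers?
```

Step-by-step execution trace:
1. Inner try: `numbers.append(10)` → numbers = [10].
2. `raise ValueError()` raises ValueError.
3. Inner `except ValueError` matches → `numbers.append(54)` → numbers = [10, 54].
4. `raise TypeError()` raises TypeError; propagates to outer try.
5. Outer `except TypeError` matches → `numbers.append(72)` → numbers = [10, 54, 72].
Result: [10, 54, 72]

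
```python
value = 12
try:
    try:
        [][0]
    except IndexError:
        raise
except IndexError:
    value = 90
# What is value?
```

Step-by-step execution trace:
1. Inner try: `[][0]` raises IndexError.
2. Inner `except IndexError` matches; bare `raise` re-raises the same IndexError.
3. Outer `except IndexError` matches → value = 90.
Result: 90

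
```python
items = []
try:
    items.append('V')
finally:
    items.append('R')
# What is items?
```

Step-by-step execution trace:
1. try: `items.append('V')` → items = ['V'].
2. The try body completes without raising.
3. finally always runs: `items.append('R')` → items = ['V', 'R'].
Result: ['V', 'R']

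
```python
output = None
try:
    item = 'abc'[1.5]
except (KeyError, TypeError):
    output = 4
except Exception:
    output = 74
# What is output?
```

Step-by-step execution trace:
1. `item = 'abc'[1.5]` raises TypeError.
2. `except (KeyError, TypeError)` matches (TypeError is in the tuple) → output = 4.
3. `except Exception` is not reached.
Result: 4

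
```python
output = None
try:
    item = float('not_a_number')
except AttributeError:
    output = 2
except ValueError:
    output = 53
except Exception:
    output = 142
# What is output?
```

Step-by-step execution trace:
1. `item = float('not_a_number')` raises ValueError.
2. `except AttributeError` does not match ValueError; skipped.
3. `except ValueError` matches → output = 53.
4. Remaining except clauses are skipped.
Result: 53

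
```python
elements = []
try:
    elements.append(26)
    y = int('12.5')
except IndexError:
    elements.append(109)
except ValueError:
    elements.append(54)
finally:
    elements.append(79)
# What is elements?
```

Step-by-step execution trace:
1. try: `elements.append(26)` → elements = [26].
2. `y = int('12.5')` raises ValueError.
3. `except IndexError` does not match ValueError; skipped.
4. `except ValueError` matches → `elements.append(54)` → elements = [26, 54].
5. finally always runs: `elements.append(79)` → elements = [26, 54, 79].
Result: [26, 54, 79]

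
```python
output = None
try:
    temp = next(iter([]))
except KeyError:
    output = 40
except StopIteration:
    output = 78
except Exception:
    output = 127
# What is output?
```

Step-by-step execution trace:
1. `temp = next(iter([]))` raises StopIteration.
2. `except KeyError` does not match StopIteration; skipped.
3. `except StopIteration` matches → output = 78.
4. Remaining except clauses are skipped.
Result: 78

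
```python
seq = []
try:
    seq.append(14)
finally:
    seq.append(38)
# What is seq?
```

Step-by-step execution trace:
1. try: `seq.append(14)` → seq = [14].
2. The try body completes without raising.
3. finally always runs: `seq.append(38)` → seq = [14, 38].
Result: [14, 38]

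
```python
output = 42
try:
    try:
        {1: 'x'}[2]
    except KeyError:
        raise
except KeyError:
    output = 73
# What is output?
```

Step-by-step execution trace:
1. Inner try: `{1: 'x'}[2]` raises KeyError.
2. Inner `except KeyError` matches; bare `raise` re-raises the same KeyError.
3. Outer `except KeyError` matches → output = 73.
Result: 73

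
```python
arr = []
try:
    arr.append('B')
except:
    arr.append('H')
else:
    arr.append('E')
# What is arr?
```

Step-by-step execution trace:
1. try: `arr.append('B')` → arr = ['B']. No exception raised.
2. `except` is skipped.
3. `else` runs (try completed without exception): `arr.append('E')` → arr = ['B', 'E'].
Result: ['B', 'E']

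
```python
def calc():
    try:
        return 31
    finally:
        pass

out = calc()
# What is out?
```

Step-by-step execution trace:
1. `calc()` enters try: `return 31` sets pending return value 31.
2. Before returning, `finally: pass` runs (no effect).
3. calc() returns 31 → out = 31.
Result: 31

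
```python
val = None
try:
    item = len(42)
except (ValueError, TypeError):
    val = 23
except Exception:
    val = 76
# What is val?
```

Step-by-step execution trace:
1. `item = len(42)` raises TypeError.
2. `except (ValueError, TypeError)` matches (TypeError is in the tuple) → val = 23.
3. `except Exception` is not reached.
Result: 23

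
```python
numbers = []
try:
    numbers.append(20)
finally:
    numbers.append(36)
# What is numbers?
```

Step-by-step execution trace:
1. try: `numbers.append(20)` → numbers = [20].
2. The try body completes without raising.
3. finally always runs: `numbers.append(36)` → numbers = [20, 36].
Result: [20, 36]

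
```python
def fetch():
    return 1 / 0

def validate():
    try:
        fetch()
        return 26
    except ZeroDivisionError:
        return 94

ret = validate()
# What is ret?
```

Step-by-step execution trace:
1. `validate()` calls `fetch()`.
2. `fetch()` evaluates `1 / 0`, which raises ZeroDivisionError; it propagates to the caller.
3. `return 26` is not reached.
4. `except ZeroDivisionError` in validate matches → returns 94.
5. ret = 94.
Result: 94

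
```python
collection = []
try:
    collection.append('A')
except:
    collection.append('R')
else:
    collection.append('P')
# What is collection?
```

Step-by-step execution trace:
1. try: `collection.append('A')` → collection = ['A']. No exception raised.
2. `except` is skipped.
3. `else` runs (try completed without exception): `collection.append('P')` → collection = ['A', 'P'].
Result: ['A', 'P']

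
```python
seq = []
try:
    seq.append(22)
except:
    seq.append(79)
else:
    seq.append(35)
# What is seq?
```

Step-by-step execution trace:
1. try: `seq.append(22)` → seq = [22]. No exception raised.
2. `except` is skipped.
3. `else` runs (try completed without exception): `seq.append(35)` → seq = [22, 35].
Result: [22, 35]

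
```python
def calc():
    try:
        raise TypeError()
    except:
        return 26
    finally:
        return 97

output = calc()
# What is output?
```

Step-by-step execution trace:
1. `calc()` enters try: `raise TypeError()` raises TypeError.
2. bare `except` matches → `return 26` sets pending return value 26.
3. Before returning, `finally: return 97` runs and overrides the pending return.
4. calc() returns 97 → output = 97.
Result: 97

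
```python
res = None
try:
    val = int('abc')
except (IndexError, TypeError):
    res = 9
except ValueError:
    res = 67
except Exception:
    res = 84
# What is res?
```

Step-by-step execution trace:
1. `val = int('abc')` raises ValueError.
2. `except (IndexError, TypeError)` does not match ValueError; skipped.
3. `except ValueError` matches (exact type match) → res = 67.
4. `except Exception` is not reached.
Result: 67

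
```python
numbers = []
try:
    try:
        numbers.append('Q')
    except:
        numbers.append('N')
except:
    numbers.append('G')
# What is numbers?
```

Step-by-step execution trace:
1. Inner try: `numbers.append('Q')` → numbers = ['Q']. No exception raised.
2. Inner `except` is skipped.
3. Inner try completes normally; outer `except` is skipped.
Result: ['Q']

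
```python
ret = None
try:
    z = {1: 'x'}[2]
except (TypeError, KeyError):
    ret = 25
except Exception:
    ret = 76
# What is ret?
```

Step-by-step execution trace:
1. `z = {1: 'x'}[2]` raises KeyError.
2. `except (TypeError, KeyError)` matches (KeyError is in the tuple) → ret = 25.
3. `except Exception` is not reached.
Result: 25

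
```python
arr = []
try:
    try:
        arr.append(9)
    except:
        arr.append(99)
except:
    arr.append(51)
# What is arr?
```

Step-by-step execution trace:
1. Inner try: `arr.append(9)` → arr = [9]. No exception raised.
2. Inner `except` is skipped.
3. Inner try completes normally; outer `except` is skipped.
Result: [9]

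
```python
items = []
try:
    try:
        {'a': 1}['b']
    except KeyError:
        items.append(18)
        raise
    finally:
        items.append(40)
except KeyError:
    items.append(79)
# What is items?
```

Step-by-step execution trace:
1. Inner try: `{'a': 1}['b']` raises KeyError.
2. Inner `except KeyError` matches → `items.append(18)` → items = [18].
3. bare `raise` re-raises KeyError.
4. Inner `finally` runs during unwinding: `items.append(40)` → items = [18, 40].
5. Outer `except KeyError` matches → `items.append(79)` → items = [18, 40, 79].
Result: [18, 40, 79]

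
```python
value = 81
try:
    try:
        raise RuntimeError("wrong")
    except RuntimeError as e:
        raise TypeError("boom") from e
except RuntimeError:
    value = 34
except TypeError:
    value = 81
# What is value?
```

Step-by-step execution trace:
1. Inner try raises RuntimeError; inner `except RuntimeError as e` catches it.
2. `raise TypeError(...) from e` raises TypeError (RuntimeError is attached as __cause__, but only TypeError is active).
3. Outer `except RuntimeError` does not match TypeError; skipped.
4. Outer `except TypeError` matches → value = 81.
Result: 81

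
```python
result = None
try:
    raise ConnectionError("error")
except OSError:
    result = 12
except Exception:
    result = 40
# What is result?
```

Step-by-step execution trace:
1. `raise ConnectionError(...)` raises ConnectionError.
2. `except OSError` matches (ConnectionError is a subclass of OSError) → result = 12.
3. `except Exception` is not reached.
Result: 12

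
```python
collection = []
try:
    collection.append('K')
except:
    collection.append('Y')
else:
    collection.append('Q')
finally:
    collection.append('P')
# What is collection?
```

Step-by-step execution trace:
1. try: `collection.append('K')` → collection = ['K']. No exception raised.
2. `except` is skipped.
3. `else` runs: `collection.append('Q')` → collection = ['K', 'Q'].
4. `finally` always runs: `collection.append('P')` → collection = ['K', 'Q', 'P'].
Result: ['K', 'Q', 'P']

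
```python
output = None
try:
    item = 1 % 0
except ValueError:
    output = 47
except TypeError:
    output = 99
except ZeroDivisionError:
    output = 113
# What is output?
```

Step-by-step execution trace:
1. `item = 1 % 0` raises ZeroDivisionError.
2. `except ValueError` does not match ZeroDivisionError; skipped.
3. `except TypeError` does not match ZeroDivisionError; skipped.
4. `except ZeroDivisionError` matches → output = 113.
Result: 113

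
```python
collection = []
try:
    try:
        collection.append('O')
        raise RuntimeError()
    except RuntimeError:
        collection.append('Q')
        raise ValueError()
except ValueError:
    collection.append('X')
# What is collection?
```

Step-by-step execution trace:
1. Inner try: `collection.append('O')` → collection = ['O'].
2. `raise RuntimeError()` raises RuntimeError.
3. Inner `except RuntimeError` matches → `collection.append('Q')` → collection = ['O', 'Q'].
4. `raise ValueError()` raises ValueError; propagates to outer try.
5. Outer `except ValueError` matches → `collection.append('X')` → collection = ['O', 'Q', 'X'].
Result: ['O', 'Q', 'X']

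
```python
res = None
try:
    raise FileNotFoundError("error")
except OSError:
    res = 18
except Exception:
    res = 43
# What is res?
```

Step-by-step execution trace:
1. `raise FileNotFoundError(...)` raises FileNotFoundError.
2. `except OSError` matches (FileNotFoundError is a subclass of OSError) → res = 18.
3. `except Exception` is not reached.
Result: 18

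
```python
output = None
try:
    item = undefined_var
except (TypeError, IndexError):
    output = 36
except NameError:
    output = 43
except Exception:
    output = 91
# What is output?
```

Step-by-step execution trace:
1. `item = undefined_var` raises NameError.
2. `except (TypeError, IndexError)` does not match NameError; skipped.
3. `except NameError` matches (exact type match) → output = 43.
4. `except Exception` is not reached.
Result: 43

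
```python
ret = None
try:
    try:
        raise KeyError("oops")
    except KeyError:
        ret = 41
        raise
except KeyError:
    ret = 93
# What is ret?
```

Step-by-step execution trace:
1. Inner try: `raise KeyError("oops")` raises KeyError.
2. Inner `except KeyError` matches → ret = 41.
3. bare `raise` re-raises the same KeyError.
4. Outer `except KeyError` matches → ret = 93.
Result: 93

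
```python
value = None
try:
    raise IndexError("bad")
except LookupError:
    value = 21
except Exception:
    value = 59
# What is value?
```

Step-by-step execution trace:
1. `raise IndexError(...)` raises IndexError.
2. `except LookupError` matches (IndexError is a subclass of LookupError) → value = 21.
3. `except Exception` is not reached.
Result: 21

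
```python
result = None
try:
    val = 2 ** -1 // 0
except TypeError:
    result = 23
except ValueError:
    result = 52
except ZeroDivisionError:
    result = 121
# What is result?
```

Step-by-step execution trace:
1. `val = 2 ** -1 // 0` raises ZeroDivisionError.
2. `except TypeError` does not match ZeroDivisionError; skipped.
3. `except ValueError` does not match ZeroDivisionError; skipped.
4. `except ZeroDivisionError` matches → result = 121.
Result: 121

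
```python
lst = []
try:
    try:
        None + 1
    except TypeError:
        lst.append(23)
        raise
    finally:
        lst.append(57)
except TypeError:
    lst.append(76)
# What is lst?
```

Step-by-step execution trace:
1. Inner try: `None + 1` raises TypeError.
2. Inner `except TypeError` matches → `lst.append(23)` → lst = [23].
3. bare `raise` re-raises TypeError.
4. Inner `finally` runs during unwinding: `lst.append(57)` → lst = [23, 57].
5. Outer `except TypeError` matches → `lst.append(76)` → lst = [23, 57, 76].
Result: [23, 57, 76]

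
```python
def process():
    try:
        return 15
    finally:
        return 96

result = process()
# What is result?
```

Step-by-step execution trace:
1. `process()` enters try: `return 15` sets pending return value 15.
2. Before returning, `finally: return 96` runs and overrides the pending return.
3. process() returns 96 → result = 96.
Result: 96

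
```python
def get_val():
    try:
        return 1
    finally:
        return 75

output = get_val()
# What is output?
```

Step-by-step execution trace:
1. `get_val()` enters try: `return 1` sets pending return value 1.
2. Before returning, `finally: return 75` runs and overrides the pending return.
3. get_val() returns 75 → output = 75.
Result: 75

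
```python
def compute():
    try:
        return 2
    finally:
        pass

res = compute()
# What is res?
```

Step-by-step execution trace:
1. `compute()` enters try: `return 2` sets pending return value 2.
2. Before returning, `finally: pass` runs (no effect).
3. compute() returns 2 → res = 2.
Result: 2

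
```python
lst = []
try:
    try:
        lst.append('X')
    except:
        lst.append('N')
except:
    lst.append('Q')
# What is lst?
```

Step-by-step execution trace:
1. Inner try: `lst.append('X')` → lst = ['X']. No exception raised.
2. Inner `except` is skipped.
3. Inner try completes normally; outer `except` is skipped.
Result: ['X']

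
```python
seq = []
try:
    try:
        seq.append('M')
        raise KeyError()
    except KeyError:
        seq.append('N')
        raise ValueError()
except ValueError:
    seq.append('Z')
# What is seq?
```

Step-by-step execution trace:
1. Inner try: `seq.append('M')` → seq = ['M'].
2. `raise KeyError()` raises KeyError.
3. Inner `except KeyError` matches → `seq.append('N')` → seq = ['M', 'N'].
4. `raise ValueError()` raises ValueError; propagates to outer try.
5. Outer `except ValueError` matches → `seq.append('Z')` → seq = ['M', 'N', 'Z'].
Result: ['M', 'N', 'Z']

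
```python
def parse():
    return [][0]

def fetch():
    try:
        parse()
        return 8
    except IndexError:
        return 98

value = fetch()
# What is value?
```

Step-by-step execution trace:
1. `fetch()` calls `parse()`.
2. `parse()` evaluates `[][0]`, which raises IndexError; it propagates to the caller.
3. `return 8` is not reached.
4. `except IndexError` in fetch matches → returns 98.
5. value = 98.
Result: 98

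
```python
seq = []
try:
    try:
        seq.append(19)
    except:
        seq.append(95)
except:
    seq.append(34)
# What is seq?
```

Step-by-step execution trace:
1. Inner try: `seq.append(19)` → seq = [19]. No exception raised.
2. Inner `except` is skipped.
3. Inner try completes normally; outer `except` is skipped.
Result: [19]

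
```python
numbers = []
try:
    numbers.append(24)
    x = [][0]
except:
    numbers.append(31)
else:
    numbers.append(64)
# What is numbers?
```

Step-by-step execution trace:
1. try: `numbers.append(24)` → numbers = [24].
2. `x = [][0]` raises IndexError.
3. bare `except` matches → `numbers.append(31)` → numbers = [24, 31].
4. `else` is skipped (an exception was raised).
Result: [24, 31]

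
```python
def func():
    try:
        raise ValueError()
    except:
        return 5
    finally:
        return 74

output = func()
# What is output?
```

Step-by-step execution trace:
1. `func()` enters try: `raise ValueError()` raises ValueError.
2. bare `except` matches → `return 5` sets pending return value 5.
3. Before returning, `finally: return 74` runs and overrides the pending return.
4. func() returns 74 → output = 74.
Result: 74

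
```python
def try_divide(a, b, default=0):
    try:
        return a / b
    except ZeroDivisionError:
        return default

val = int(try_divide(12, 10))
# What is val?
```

Step-by-step execution trace:
1. `try_divide(12, 10)` enters try: `return 12 / 10` → returns 1.2. No exception raised.
2. `except ZeroDivisionError` is skipped.
3. `int(1.2)` → 1 → val = 1.
Result: 1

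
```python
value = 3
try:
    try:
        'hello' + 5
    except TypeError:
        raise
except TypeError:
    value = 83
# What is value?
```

Step-by-step execution trace:
1. Inner try: `'hello' + 5` raises TypeError.
2. Inner `except TypeError` matches; bare `raise` re-raises the same TypeError.
3. Outer `except TypeError` matches → value = 83.
Result: 83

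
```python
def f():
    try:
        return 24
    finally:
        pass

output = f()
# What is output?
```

Step-by-step execution trace:
1. `f()` enters try: `return 24` sets pending return value 24.
2. Before returning, `finally: pass` runs (no effect).
3. f() returns 24 → output = 24.
Result: 24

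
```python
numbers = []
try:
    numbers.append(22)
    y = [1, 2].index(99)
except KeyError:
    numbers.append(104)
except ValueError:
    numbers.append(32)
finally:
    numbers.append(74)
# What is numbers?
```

Step-by-step execution trace:
1. try: `numbers.append(22)` → numbers = [22].
2. `y = [1, 2].index(99)` raises ValueError.
3. `except KeyError` does not match ValueError; skipped.
4. `except ValueError` matches → `numbers.append(32)` → numbers = [22, 32].
5. finally always runs: `numbers.append(74)` → numbers = [22, 32, 74].
Result: [22, 32, 74]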